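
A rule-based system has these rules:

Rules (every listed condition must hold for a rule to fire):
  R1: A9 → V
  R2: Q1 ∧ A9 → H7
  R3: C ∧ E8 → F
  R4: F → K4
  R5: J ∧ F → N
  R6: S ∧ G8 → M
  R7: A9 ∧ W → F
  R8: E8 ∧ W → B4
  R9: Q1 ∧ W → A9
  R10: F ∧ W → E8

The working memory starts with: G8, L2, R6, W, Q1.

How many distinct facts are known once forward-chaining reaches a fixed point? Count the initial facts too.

Round 1: R9 [Q1 ∧ W → A9]. New: A9.
Round 2: R1 [A9 → V]; R2 [Q1 ∧ A9 → H7]; R7 [A9 ∧ W → F]. New: V, H7, F.
Round 3: R4 [F → K4]; R10 [F ∧ W → E8]. New: K4, E8.
Round 4: R8 [E8 ∧ W → B4]. New: B4.
Closure: {A9, B4, E8, F, G8, H7, K4, L2, Q1, R6, V, W} — 12 facts.

12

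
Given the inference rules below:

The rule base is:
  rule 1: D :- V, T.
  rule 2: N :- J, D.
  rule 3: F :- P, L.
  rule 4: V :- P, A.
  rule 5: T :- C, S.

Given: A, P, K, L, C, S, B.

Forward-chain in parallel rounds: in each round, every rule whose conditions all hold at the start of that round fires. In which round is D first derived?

2

[1] rule 3 [F :- P, L.]; rule 4 [V :- P, A.]; rule 5 [T :- C, S.]. ⇒ new: F, V, T.
[2] rule 1 [D :- V, T.]. ⇒ new: D.
D first appears in round 2.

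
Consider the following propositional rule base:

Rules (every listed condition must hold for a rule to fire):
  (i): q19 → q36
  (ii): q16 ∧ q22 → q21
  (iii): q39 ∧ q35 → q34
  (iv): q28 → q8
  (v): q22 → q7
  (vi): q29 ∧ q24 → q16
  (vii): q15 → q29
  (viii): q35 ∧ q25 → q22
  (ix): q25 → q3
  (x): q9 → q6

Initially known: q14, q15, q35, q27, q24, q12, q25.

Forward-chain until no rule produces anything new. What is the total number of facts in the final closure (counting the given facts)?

Round 1 — (vii), (viii), (ix), derive q29, q22, q3.
Round 2 — (v), (vi), derive q7, q16.
Round 3 — (ii), derive q21.
Closure: {q12, q14, q15, q16, q21, q22, q24, q25, q27, q29, q3, q35, q7} — 13 facts.

13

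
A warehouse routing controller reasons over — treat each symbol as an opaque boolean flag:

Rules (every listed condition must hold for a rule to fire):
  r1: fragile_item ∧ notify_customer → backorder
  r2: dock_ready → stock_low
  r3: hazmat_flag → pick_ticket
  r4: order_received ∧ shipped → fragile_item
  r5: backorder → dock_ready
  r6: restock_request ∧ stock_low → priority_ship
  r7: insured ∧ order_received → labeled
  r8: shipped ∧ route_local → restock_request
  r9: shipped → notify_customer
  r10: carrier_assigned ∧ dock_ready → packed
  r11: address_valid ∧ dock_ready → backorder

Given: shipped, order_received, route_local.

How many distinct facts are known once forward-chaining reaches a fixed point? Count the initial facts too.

Round 1: r4 [order_received ∧ shipped → fragile_item]; r8 [shipped ∧ route_local → restock_request]; r9 [shipped → notify_customer]. Adds fragile_item, restock_request, notify_customer.
Round 2: r1 [fragile_item ∧ notify_customer → backorder]. Adds backorder.
Round 3: r5 [backorder → dock_ready]. Adds dock_ready.
Round 4: r2 [dock_ready → stock_low]. Adds stock_low.
Round 5: r6 [restock_request ∧ stock_low → priority_ship]. Adds priority_ship.
Closure: {backorder, dock_ready, fragile_item, notify_customer, order_received, priority_ship, restock_request, route_local, shipped, stock_low} — 10 facts.

10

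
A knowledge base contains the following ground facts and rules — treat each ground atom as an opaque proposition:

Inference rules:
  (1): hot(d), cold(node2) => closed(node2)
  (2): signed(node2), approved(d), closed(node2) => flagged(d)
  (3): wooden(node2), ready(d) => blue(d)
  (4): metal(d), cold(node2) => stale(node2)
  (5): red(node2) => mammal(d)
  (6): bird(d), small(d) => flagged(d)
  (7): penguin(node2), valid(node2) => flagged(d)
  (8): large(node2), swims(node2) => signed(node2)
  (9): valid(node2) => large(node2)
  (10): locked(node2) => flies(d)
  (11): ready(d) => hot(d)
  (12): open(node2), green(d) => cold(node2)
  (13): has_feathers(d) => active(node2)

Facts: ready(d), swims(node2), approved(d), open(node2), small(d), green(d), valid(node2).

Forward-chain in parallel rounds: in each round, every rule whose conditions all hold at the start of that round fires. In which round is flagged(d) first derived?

3

Round 1 — (9), (11), (12), derive large(node2), hot(d), cold(node2).
Round 2 — (1), (8), derive closed(node2), signed(node2).
Round 3 — (2), derive flagged(d).
flagged(d) first appears in round 3.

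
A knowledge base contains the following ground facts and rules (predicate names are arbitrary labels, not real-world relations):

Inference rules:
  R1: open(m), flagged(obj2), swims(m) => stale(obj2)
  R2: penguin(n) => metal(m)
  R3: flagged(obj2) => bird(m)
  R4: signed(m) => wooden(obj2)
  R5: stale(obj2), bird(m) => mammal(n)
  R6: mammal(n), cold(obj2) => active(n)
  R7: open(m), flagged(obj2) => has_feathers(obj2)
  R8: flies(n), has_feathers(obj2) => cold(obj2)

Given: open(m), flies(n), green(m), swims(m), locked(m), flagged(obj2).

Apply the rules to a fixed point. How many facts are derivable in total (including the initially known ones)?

12

[1] R1 [open(m), flagged(obj2), swims(m) => stale(obj2)]; R3 [flagged(obj2) => bird(m)]; R7 [open(m), flagged(obj2) => has_feathers(obj2)]. ⇒ new: stale(obj2), bird(m), has_feathers(obj2).
[2] R5 [stale(obj2), bird(m) => mammal(n)]; R8 [flies(n), has_feathers(obj2) => cold(obj2)]. ⇒ new: mammal(n), cold(obj2).
[3] R6 [mammal(n), cold(obj2) => active(n)]. ⇒ new: active(n).
Closure: {active(n), bird(m), cold(obj2), flagged(obj2), flies(n), green(m), has_feathers(obj2), locked(m), mammal(n), open(m), stale(obj2), swims(m)} — 12 facts.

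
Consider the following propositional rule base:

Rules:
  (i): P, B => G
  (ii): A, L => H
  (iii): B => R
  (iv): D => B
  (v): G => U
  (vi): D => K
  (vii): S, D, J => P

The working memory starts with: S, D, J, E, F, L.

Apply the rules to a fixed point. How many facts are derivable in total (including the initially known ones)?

12

[1] (iv) [D => B]; (vi) [D => K]; (vii) [S, D, J => P]. ⇒ new: B, K, P.
[2] (i) [P, B => G]; (iii) [B => R]. ⇒ new: G, R.
[3] (v) [G => U]. ⇒ new: U.
Closure: {B, D, E, F, G, J, K, L, P, R, S, U} — 12 facts.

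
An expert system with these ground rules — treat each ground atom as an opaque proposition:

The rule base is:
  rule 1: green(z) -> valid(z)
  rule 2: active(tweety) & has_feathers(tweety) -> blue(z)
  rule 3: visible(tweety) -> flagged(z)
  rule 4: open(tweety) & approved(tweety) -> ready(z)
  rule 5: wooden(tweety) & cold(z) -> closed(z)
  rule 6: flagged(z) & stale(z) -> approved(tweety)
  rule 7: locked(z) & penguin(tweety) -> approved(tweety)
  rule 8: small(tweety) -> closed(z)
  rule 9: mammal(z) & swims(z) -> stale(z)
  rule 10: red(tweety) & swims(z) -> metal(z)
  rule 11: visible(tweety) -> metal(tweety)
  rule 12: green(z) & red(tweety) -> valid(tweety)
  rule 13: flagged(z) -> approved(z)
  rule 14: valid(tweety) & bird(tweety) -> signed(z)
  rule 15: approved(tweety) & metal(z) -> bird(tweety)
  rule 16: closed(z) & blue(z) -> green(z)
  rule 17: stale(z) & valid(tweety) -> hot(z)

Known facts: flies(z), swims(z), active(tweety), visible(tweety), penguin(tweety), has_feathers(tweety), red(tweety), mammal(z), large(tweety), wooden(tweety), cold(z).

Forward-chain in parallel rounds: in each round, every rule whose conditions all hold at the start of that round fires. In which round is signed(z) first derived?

4

Round 1 fires rule 2, rule 3, rule 5, rule 9, rule 10, rule 11, giving blue(z), flagged(z), closed(z), stale(z), metal(z), metal(tweety).
Round 2 fires rule 6, rule 13, rule 16, giving approved(tweety), approved(z), green(z).
Round 3 fires rule 1, rule 12, rule 15, giving valid(z), valid(tweety), bird(tweety).
Round 4 fires rule 14, rule 17, giving signed(z), hot(z).
signed(z) first appears in round 4.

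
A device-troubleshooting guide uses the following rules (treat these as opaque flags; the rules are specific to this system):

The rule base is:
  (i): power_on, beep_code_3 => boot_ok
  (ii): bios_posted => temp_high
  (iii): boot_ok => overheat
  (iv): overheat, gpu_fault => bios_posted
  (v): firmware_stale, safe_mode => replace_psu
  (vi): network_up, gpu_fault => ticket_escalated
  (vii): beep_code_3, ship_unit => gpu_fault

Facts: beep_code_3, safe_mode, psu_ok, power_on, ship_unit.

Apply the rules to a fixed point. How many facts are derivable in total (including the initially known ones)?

10

Round 1 fires (i), (vii), giving boot_ok, gpu_fault.
Round 2 fires (iii), giving overheat.
Round 3 fires (iv), giving bios_posted.
Round 4 fires (ii), giving temp_high.
Closure: {beep_code_3, bios_posted, boot_ok, gpu_fault, overheat, power_on, psu_ok, safe_mode, ship_unit, temp_high} — 10 facts.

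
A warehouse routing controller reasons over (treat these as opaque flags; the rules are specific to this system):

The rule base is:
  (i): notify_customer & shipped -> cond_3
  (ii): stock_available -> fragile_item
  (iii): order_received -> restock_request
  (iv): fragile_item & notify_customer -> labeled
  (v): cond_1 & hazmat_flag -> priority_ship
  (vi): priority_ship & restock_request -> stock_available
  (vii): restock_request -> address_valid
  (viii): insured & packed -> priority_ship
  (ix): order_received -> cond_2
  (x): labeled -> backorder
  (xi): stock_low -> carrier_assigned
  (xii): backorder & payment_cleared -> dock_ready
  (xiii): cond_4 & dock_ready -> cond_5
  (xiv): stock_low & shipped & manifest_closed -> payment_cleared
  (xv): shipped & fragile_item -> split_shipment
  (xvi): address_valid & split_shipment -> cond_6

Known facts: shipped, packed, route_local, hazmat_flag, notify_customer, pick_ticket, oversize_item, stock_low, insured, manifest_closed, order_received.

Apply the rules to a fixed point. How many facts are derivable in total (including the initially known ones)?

25

Round 1: (i) [notify_customer & shipped -> cond_3]; (iii) [order_received -> restock_request]; (viii) [insured & packed -> priority_ship]; (ix) [order_received -> cond_2]; (xi) [stock_low -> carrier_assigned]; (xiv) [stock_low & shipped & manifest_closed -> payment_cleared]. Adds cond_3, restock_request, priority_ship, cond_2, carrier_assigned, payment_cleared.
Round 2: (vi) [priority_ship & restock_request -> stock_available]; (vii) [restock_request -> address_valid]. Adds stock_available, address_valid.
Round 3: (ii) [stock_available -> fragile_item]. Adds fragile_item.
Round 4: (iv) [fragile_item & notify_customer -> labeled]; (xv) [shipped & fragile_item -> split_shipment]. Adds labeled, split_shipment.
Round 5: (x) [labeled -> backorder]; (xvi) [address_valid & split_shipment -> cond_6]. Adds backorder, cond_6.
Round 6: (xii) [backorder & payment_cleared -> dock_ready]. Adds dock_ready.
Closure: {address_valid, backorder, carrier_assigned, cond_2, cond_3, cond_6, dock_ready, fragile_item, hazmat_flag, insured, labeled, manifest_closed, notify_customer, order_received, oversize_item, packed, payment_cleared, pick_ticket, priority_ship, restock_request, route_local, shipped, split_shipment, stock_available, stock_low} — 25 facts.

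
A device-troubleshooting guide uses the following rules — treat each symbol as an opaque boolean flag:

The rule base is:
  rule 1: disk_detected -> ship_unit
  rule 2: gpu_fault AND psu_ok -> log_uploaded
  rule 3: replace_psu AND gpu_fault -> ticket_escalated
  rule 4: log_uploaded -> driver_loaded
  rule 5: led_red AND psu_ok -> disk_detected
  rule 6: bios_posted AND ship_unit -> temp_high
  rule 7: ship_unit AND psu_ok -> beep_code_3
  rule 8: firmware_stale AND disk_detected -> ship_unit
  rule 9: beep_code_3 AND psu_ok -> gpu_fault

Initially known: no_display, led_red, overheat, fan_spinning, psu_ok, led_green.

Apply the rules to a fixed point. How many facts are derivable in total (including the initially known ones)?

12

[1] rule 5 [led_red AND psu_ok -> disk_detected]. ⇒ new: disk_detected.
[2] rule 1 [disk_detected -> ship_unit]. ⇒ new: ship_unit.
[3] rule 7 [ship_unit AND psu_ok -> beep_code_3]. ⇒ new: beep_code_3.
[4] rule 9 [beep_code_3 AND psu_ok -> gpu_fault]. ⇒ new: gpu_fault.
[5] rule 2 [gpu_fault AND psu_ok -> log_uploaded]. ⇒ new: log_uploaded.
[6] rule 4 [log_uploaded -> driver_loaded]. ⇒ new: driver_loaded.
Closure: {beep_code_3, disk_detected, driver_loaded, fan_spinning, gpu_fault, led_green, led_red, log_uploaded, no_display, overheat, psu_ok, ship_unit} — 12 facts.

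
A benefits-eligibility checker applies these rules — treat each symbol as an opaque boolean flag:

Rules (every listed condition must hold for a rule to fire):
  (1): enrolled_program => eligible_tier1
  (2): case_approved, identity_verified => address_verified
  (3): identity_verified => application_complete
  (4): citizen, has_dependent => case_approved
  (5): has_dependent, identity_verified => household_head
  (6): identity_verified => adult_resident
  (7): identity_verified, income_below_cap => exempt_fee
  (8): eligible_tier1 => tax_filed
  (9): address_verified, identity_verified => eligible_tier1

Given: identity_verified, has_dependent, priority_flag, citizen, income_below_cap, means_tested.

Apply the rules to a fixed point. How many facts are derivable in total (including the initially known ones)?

Round 1: (3) [identity_verified => application_complete]; (4) [citizen, has_dependent => case_approved]; (5) [has_dependent, identity_verified => household_head]; (6) [identity_verified => adult_resident]; (7) [identity_verified, income_below_cap => exempt_fee]. New: application_complete, case_approved, household_head, adult_resident, exempt_fee.
Round 2: (2) [case_approved, identity_verified => address_verified]. New: address_verified.
Round 3: (9) [address_verified, identity_verified => eligible_tier1]. New: eligible_tier1.
Round 4: (8) [eligible_tier1 => tax_filed]. New: tax_filed.
Closure: {address_verified, adult_resident, application_complete, case_approved, citizen, eligible_tier1, exempt_fee, has_dependent, household_head, identity_verified, income_below_cap, means_tested, priority_flag, tax_filed} — 14 facts.

14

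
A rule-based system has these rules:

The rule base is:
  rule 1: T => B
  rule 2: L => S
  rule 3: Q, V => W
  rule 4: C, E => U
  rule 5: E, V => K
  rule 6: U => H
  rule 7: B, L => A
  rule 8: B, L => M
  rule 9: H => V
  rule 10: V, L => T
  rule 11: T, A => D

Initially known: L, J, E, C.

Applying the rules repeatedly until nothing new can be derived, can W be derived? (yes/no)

Round 1 fires rule 2, rule 4, giving S, U.
Round 2 fires rule 6, giving H.
Round 3 fires rule 9, giving V.
Round 4 fires rule 5, rule 10, giving K, T.
Round 5 fires rule 1, giving B.
Round 6 fires rule 7, rule 8, giving A, M.
Round 7 fires rule 11, giving D.
Fixed point reached. W is concluded only by rule 3; rule 3 needs Q (never derived).

no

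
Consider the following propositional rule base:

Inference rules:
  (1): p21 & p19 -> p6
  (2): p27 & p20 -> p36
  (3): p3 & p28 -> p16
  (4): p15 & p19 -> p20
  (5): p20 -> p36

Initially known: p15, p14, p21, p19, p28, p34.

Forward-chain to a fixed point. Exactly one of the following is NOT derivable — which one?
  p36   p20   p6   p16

p16

[1] (1) [p21 & p19 -> p6]; (4) [p15 & p19 -> p20]. ⇒ new: p6, p20.
[2] (5) [p20 -> p36]. ⇒ new: p36.
Derived: p36 (round 2), p6 (round 1), p20 (round 1). p16 never appears in any round.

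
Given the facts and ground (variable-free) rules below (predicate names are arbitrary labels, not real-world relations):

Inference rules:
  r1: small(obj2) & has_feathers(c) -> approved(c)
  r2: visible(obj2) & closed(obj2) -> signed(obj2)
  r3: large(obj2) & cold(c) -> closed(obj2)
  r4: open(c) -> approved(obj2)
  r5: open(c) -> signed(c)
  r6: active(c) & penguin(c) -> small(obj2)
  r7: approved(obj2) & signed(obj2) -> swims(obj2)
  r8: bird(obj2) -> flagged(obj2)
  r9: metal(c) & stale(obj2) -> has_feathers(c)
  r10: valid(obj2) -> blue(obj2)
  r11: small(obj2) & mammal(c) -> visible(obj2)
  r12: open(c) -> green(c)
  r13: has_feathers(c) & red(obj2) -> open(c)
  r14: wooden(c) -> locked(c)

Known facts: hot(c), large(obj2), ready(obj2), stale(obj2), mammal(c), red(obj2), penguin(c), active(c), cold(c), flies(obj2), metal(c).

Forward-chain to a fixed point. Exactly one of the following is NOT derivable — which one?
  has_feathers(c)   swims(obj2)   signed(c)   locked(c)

[1] r3 [large(obj2) & cold(c) -> closed(obj2)]; r6 [active(c) & penguin(c) -> small(obj2)]; r9 [metal(c) & stale(obj2) -> has_feathers(c)]. ⇒ new: closed(obj2), small(obj2), has_feathers(c).
[2] r1 [small(obj2) & has_feathers(c) -> approved(c)]; r11 [small(obj2) & mammal(c) -> visible(obj2)]; r13 [has_feathers(c) & red(obj2) -> open(c)]. ⇒ new: approved(c), visible(obj2), open(c).
[3] r2 [visible(obj2) & closed(obj2) -> signed(obj2)]; r4 [open(c) -> approved(obj2)]; r5 [open(c) -> signed(c)]; r12 [open(c) -> green(c)]. ⇒ new: signed(obj2), approved(obj2), signed(c), green(c).
[4] r7 [approved(obj2) & signed(obj2) -> swims(obj2)]. ⇒ new: swims(obj2).
Derived: swims(obj2) (round 4), signed(c) (round 3), has_feathers(c) (round 1). locked(c) never appears in any round.

locked(c)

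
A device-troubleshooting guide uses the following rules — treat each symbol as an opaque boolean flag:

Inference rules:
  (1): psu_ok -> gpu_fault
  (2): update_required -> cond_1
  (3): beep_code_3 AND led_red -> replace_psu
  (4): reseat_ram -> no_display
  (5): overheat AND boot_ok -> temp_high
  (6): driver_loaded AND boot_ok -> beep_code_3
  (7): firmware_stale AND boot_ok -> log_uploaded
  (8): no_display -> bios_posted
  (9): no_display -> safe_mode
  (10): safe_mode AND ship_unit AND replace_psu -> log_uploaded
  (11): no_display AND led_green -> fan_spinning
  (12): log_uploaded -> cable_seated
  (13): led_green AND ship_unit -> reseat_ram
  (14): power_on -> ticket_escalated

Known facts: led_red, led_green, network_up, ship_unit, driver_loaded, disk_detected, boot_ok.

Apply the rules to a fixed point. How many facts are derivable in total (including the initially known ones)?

16

Round 1 fires (6), (13), giving beep_code_3, reseat_ram.
Round 2 fires (3), (4), giving replace_psu, no_display.
Round 3 fires (8), (9), (11), giving bios_posted, safe_mode, fan_spinning.
Round 4 fires (10), giving log_uploaded.
Round 5 fires (12), giving cable_seated.
Closure: {beep_code_3, bios_posted, boot_ok, cable_seated, disk_detected, driver_loaded, fan_spinning, led_green, led_red, log_uploaded, network_up, no_display, replace_psu, reseat_ram, safe_mode, ship_unit} — 16 facts.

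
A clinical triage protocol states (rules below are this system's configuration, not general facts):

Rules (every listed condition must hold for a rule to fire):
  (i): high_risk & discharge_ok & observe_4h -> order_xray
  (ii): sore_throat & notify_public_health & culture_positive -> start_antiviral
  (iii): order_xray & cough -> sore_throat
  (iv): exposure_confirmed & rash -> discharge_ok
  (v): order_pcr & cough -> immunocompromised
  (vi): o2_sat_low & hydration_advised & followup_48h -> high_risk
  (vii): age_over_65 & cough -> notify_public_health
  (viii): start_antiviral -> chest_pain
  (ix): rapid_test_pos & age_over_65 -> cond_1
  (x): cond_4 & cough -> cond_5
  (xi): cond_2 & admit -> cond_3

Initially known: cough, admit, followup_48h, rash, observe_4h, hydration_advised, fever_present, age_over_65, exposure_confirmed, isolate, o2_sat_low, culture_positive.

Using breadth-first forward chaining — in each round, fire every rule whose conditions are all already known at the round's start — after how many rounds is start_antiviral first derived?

Round 1: (iv) [exposure_confirmed & rash -> discharge_ok]; (vi) [o2_sat_low & hydration_advised & followup_48h -> high_risk]; (vii) [age_over_65 & cough -> notify_public_health]. Adds discharge_ok, high_risk, notify_public_health.
Round 2: (i) [high_risk & discharge_ok & observe_4h -> order_xray]. Adds order_xray.
Round 3: (iii) [order_xray & cough -> sore_throat]. Adds sore_throat.
Round 4: (ii) [sore_throat & notify_public_health & culture_positive -> start_antiviral]. Adds start_antiviral.
start_antiviral first appears in round 4.

4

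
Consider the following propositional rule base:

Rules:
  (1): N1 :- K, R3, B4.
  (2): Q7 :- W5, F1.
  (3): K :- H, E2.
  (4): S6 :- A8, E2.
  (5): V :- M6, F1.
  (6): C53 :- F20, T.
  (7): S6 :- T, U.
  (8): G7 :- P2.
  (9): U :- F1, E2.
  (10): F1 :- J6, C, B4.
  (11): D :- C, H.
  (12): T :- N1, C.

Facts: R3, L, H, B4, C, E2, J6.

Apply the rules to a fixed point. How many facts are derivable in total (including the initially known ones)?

Round 1: (3) [K :- H, E2.]; (10) [F1 :- J6, C, B4.]; (11) [D :- C, H.]. Adds K, F1, D.
Round 2: (1) [N1 :- K, R3, B4.]; (9) [U :- F1, E2.]. Adds N1, U.
Round 3: (12) [T :- N1, C.]. Adds T.
Round 4: (7) [S6 :- T, U.]. Adds S6.
Closure: {B4, C, D, E2, F1, H, J6, K, L, N1, R3, S6, T, U} — 14 facts.

14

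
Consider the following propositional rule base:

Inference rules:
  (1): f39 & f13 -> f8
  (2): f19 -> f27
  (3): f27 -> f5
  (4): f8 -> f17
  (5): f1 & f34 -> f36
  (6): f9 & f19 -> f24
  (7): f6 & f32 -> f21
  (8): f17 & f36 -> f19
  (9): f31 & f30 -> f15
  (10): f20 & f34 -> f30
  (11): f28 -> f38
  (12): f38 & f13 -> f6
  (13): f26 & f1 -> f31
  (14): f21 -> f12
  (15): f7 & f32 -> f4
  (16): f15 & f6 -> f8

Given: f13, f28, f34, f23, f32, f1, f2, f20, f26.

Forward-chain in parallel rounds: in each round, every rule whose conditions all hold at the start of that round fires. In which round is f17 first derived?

Round 1 — (5), (10), (11), (13), derive f36, f30, f38, f31.
Round 2 — (9), (12), derive f15, f6.
Round 3 — (7), (16), derive f21, f8.
Round 4 — (4), (14), derive f17, f12.
f17 first appears in round 4.

4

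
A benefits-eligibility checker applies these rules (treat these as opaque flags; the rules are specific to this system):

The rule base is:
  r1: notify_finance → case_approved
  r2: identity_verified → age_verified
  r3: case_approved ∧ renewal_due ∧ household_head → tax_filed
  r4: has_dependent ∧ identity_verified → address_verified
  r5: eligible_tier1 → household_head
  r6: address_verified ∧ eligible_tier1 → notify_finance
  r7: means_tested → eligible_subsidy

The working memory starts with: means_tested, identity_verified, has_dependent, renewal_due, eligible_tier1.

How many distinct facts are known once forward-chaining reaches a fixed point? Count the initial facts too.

Round 1 fires r2, r4, r5, r7, giving age_verified, address_verified, household_head, eligible_subsidy.
Round 2 fires r6, giving notify_finance.
Round 3 fires r1, giving case_approved.
Round 4 fires r3, giving tax_filed.
Closure: {address_verified, age_verified, case_approved, eligible_subsidy, eligible_tier1, has_dependent, household_head, identity_verified, means_tested, notify_finance, renewal_due, tax_filed} — 12 facts.

12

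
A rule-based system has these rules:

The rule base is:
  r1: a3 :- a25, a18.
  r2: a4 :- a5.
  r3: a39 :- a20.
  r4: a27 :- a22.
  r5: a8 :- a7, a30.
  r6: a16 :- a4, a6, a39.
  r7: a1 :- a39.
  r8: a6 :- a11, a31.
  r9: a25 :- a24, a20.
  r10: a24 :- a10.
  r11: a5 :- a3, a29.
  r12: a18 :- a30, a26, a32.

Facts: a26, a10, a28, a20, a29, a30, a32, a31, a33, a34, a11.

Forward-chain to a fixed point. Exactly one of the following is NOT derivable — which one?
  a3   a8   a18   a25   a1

Round 1 — r3, r8, r10, r12, derive a39, a6, a24, a18.
Round 2 — r7, r9, derive a1, a25.
Round 3 — r1, derive a3.
Round 4 — r11, derive a5.
Round 5 — r2, derive a4.
Round 6 — r6, derive a16.
Derived: a25 (round 2), a18 (round 1), a1 (round 2), a3 (round 3). a8 never appears in any round.

a8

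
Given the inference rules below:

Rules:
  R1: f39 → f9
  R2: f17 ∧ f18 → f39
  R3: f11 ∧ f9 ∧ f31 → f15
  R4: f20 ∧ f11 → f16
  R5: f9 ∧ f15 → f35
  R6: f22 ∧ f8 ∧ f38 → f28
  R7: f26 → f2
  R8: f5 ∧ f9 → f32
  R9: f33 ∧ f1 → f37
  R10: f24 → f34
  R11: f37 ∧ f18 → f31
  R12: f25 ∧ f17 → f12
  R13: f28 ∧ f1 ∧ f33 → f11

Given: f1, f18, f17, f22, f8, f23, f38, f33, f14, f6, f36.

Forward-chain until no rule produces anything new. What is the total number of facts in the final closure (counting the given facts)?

19

Round 1: R2 [f17 ∧ f18 → f39]; R6 [f22 ∧ f8 ∧ f38 → f28]; R9 [f33 ∧ f1 → f37]. Adds f39, f28, f37.
Round 2: R1 [f39 → f9]; R11 [f37 ∧ f18 → f31]; R13 [f28 ∧ f1 ∧ f33 → f11]. Adds f9, f31, f11.
Round 3: R3 [f11 ∧ f9 ∧ f31 → f15]. Adds f15.
Round 4: R5 [f9 ∧ f15 → f35]. Adds f35.
Closure: {f1, f11, f14, f15, f17, f18, f22, f23, f28, f31, f33, f35, f36, f37, f38, f39, f6, f8, f9} — 19 facts.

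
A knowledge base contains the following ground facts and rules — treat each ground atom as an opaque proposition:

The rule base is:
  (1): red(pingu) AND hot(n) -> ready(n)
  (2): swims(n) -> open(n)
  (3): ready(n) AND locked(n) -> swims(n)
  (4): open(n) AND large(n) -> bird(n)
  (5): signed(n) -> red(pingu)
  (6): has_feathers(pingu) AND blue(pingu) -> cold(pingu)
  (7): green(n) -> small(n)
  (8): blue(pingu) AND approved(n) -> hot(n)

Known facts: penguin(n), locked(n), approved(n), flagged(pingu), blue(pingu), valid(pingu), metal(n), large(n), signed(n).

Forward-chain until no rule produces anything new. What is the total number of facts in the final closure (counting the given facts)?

Round 1 fires (5), (8), giving red(pingu), hot(n).
Round 2 fires (1), giving ready(n).
Round 3 fires (3), giving swims(n).
Round 4 fires (2), giving open(n).
Round 5 fires (4), giving bird(n).
Closure: {approved(n), bird(n), blue(pingu), flagged(pingu), hot(n), large(n), locked(n), metal(n), open(n), penguin(n), ready(n), red(pingu), signed(n), swims(n), valid(pingu)} — 15 facts.

15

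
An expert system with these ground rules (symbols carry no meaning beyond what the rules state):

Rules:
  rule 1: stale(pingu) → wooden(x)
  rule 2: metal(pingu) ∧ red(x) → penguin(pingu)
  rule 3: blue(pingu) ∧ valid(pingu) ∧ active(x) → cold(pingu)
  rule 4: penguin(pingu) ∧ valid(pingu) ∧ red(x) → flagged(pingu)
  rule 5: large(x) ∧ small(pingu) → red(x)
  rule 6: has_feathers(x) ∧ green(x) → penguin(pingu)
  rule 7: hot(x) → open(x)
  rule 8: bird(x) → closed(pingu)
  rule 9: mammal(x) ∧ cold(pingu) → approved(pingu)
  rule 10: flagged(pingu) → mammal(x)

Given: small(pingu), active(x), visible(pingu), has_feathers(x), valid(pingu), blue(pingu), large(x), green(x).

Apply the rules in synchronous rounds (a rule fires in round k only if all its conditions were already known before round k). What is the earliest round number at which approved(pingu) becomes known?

4

[1] rule 3 [blue(pingu) ∧ valid(pingu) ∧ active(x) → cold(pingu)]; rule 5 [large(x) ∧ small(pingu) → red(x)]; rule 6 [has_feathers(x) ∧ green(x) → penguin(pingu)]. ⇒ new: cold(pingu), red(x), penguin(pingu).
[2] rule 4 [penguin(pingu) ∧ valid(pingu) ∧ red(x) → flagged(pingu)]. ⇒ new: flagged(pingu).
[3] rule 10 [flagged(pingu) → mammal(x)]. ⇒ new: mammal(x).
[4] rule 9 [mammal(x) ∧ cold(pingu) → approved(pingu)]. ⇒ new: approved(pingu).
approved(pingu) first appears in round 4.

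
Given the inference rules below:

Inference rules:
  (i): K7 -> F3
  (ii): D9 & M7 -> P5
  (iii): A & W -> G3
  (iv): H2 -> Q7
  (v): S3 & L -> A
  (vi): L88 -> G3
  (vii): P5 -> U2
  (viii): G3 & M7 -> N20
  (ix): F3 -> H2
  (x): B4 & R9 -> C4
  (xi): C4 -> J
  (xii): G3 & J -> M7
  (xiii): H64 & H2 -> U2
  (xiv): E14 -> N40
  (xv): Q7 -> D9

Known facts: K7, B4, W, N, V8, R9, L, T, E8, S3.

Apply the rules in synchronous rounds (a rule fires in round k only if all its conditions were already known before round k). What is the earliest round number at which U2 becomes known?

Round 1 fires (i), (v), (x), giving F3, A, C4.
Round 2 fires (iii), (ix), (xi), giving G3, H2, J.
Round 3 fires (iv), (xii), giving Q7, M7.
Round 4 fires (viii), (xv), giving N20, D9.
Round 5 fires (ii), giving P5.
Round 6 fires (vii), giving U2.
U2 first appears in round 6.

6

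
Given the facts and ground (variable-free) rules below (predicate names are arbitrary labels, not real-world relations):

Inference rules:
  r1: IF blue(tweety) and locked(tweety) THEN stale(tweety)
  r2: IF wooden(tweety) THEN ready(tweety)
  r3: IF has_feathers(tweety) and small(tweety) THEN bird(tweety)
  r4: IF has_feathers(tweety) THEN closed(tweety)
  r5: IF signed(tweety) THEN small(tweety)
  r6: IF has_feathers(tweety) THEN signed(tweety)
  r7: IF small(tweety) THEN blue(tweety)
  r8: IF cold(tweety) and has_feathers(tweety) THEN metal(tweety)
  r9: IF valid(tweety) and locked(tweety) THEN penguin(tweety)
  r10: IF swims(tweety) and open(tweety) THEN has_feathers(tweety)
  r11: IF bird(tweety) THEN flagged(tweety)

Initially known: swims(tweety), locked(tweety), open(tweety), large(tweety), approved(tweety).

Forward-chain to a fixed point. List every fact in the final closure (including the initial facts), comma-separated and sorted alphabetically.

approved(tweety), bird(tweety), blue(tweety), closed(tweety), flagged(tweety), has_feathers(tweety), large(tweety), locked(tweety), open(tweety), signed(tweety), small(tweety), stale(tweety), swims(tweety)

Round 1: r10 [IF swims(tweety) and open(tweety) THEN has_feathers(tweety)]. Adds has_feathers(tweety).
Round 2: r4 [IF has_feathers(tweety) THEN closed(tweety)]; r6 [IF has_feathers(tweety) THEN signed(tweety)]. Adds closed(tweety), signed(tweety).
Round 3: r5 [IF signed(tweety) THEN small(tweety)]. Adds small(tweety).
Round 4: r3 [IF has_feathers(tweety) and small(tweety) THEN bird(tweety)]; r7 [IF small(tweety) THEN blue(tweety)]. Adds bird(tweety), blue(tweety).
Round 5: r1 [IF blue(tweety) and locked(tweety) THEN stale(tweety)]; r11 [IF bird(tweety) THEN flagged(tweety)]. Adds stale(tweety), flagged(tweety).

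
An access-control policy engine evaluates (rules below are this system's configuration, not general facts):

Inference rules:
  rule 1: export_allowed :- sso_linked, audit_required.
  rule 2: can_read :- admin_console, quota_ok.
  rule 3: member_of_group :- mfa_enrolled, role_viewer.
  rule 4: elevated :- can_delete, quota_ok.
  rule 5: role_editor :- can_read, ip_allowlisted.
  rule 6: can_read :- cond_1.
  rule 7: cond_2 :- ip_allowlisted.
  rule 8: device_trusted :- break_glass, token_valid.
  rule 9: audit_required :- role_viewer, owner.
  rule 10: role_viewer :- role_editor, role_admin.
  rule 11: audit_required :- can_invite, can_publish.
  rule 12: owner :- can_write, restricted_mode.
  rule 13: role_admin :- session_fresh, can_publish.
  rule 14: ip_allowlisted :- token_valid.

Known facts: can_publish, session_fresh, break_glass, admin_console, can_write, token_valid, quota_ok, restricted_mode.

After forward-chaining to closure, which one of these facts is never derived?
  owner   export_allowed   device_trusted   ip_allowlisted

export_allowed

Round 1: rule 2 [can_read :- admin_console, quota_ok.]; rule 8 [device_trusted :- break_glass, token_valid.]; rule 12 [owner :- can_write, restricted_mode.]; rule 13 [role_admin :- session_fresh, can_publish.]; rule 14 [ip_allowlisted :- token_valid.]. New: can_read, device_trusted, owner, role_admin, ip_allowlisted.
Round 2: rule 5 [role_editor :- can_read, ip_allowlisted.]; rule 7 [cond_2 :- ip_allowlisted.]. New: role_editor, cond_2.
Round 3: rule 10 [role_viewer :- role_editor, role_admin.]. New: role_viewer.
Round 4: rule 9 [audit_required :- role_viewer, owner.]. New: audit_required.
Derived: device_trusted (round 1), owner (round 1), ip_allowlisted (round 1). export_allowed never appears in any round.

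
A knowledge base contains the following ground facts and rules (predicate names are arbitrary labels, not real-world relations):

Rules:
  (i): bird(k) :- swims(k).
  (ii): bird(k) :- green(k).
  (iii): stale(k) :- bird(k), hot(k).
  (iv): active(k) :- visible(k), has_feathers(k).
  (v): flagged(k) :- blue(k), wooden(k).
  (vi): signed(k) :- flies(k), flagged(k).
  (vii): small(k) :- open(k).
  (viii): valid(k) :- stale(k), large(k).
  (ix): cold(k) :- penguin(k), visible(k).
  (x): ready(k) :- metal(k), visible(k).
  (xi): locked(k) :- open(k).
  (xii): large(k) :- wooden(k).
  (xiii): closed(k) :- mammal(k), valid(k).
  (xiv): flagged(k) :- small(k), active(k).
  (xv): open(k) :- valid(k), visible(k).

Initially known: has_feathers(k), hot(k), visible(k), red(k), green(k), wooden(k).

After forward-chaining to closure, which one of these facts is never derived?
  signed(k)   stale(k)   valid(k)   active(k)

signed(k)

Round 1 — (ii), (iv), (xii), derive bird(k), active(k), large(k).
Round 2 — (iii), derive stale(k).
Round 3 — (viii), derive valid(k).
Round 4 — (xv), derive open(k).
Round 5 — (vii), (xi), derive small(k), locked(k).
Round 6 — (xiv), derive flagged(k).
Derived: valid(k) (round 3), active(k) (round 1), stale(k) (round 2). signed(k) never appears in any round.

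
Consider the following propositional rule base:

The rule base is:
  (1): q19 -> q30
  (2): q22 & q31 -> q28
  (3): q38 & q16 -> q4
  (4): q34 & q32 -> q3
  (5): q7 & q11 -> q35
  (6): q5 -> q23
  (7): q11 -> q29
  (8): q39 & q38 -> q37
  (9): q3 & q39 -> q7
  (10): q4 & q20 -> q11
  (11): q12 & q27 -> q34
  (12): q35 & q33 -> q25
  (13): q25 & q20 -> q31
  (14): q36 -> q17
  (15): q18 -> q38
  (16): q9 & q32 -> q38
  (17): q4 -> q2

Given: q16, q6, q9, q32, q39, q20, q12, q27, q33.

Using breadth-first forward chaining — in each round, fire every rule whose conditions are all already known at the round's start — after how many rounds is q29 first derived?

4

[1] (11) [q12 & q27 -> q34]; (16) [q9 & q32 -> q38]. ⇒ new: q34, q38.
[2] (3) [q38 & q16 -> q4]; (4) [q34 & q32 -> q3]; (8) [q39 & q38 -> q37]. ⇒ new: q4, q3, q37.
[3] (9) [q3 & q39 -> q7]; (10) [q4 & q20 -> q11]; (17) [q4 -> q2]. ⇒ new: q7, q11, q2.
[4] (5) [q7 & q11 -> q35]; (7) [q11 -> q29]. ⇒ new: q35, q29.
q29 first appears in round 4.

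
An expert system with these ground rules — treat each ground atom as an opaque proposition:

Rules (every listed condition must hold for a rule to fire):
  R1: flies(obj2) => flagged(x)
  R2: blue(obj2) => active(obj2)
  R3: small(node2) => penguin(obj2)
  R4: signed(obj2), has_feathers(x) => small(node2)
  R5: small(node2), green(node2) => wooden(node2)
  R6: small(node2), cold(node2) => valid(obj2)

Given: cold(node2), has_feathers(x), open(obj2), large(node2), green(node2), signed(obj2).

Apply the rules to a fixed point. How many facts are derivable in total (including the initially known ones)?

10

Round 1 — R4, derive small(node2).
Round 2 — R3, R5, R6, derive penguin(obj2), wooden(node2), valid(obj2).
Closure: {cold(node2), green(node2), has_feathers(x), large(node2), open(obj2), penguin(obj2), signed(obj2), small(node2), valid(obj2), wooden(node2)} — 10 facts.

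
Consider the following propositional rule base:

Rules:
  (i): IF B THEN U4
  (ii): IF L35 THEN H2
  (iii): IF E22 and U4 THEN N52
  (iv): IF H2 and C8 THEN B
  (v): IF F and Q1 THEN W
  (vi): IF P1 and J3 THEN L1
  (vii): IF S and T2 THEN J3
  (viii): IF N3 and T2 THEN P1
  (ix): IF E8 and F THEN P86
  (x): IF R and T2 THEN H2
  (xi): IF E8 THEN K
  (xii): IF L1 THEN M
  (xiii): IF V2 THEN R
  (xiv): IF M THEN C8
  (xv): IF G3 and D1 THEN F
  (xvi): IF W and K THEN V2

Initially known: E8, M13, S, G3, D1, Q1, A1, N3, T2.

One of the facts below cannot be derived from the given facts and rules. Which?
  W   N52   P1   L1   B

N52

[1] (vii) [IF S and T2 THEN J3]; (viii) [IF N3 and T2 THEN P1]; (xi) [IF E8 THEN K]; (xv) [IF G3 and D1 THEN F]. ⇒ new: J3, P1, K, F.
[2] (v) [IF F and Q1 THEN W]; (vi) [IF P1 and J3 THEN L1]; (ix) [IF E8 and F THEN P86]. ⇒ new: W, L1, P86.
[3] (xii) [IF L1 THEN M]; (xvi) [IF W and K THEN V2]. ⇒ new: M, V2.
[4] (xiii) [IF V2 THEN R]; (xiv) [IF M THEN C8]. ⇒ new: R, C8.
[5] (x) [IF R and T2 THEN H2]. ⇒ new: H2.
[6] (iv) [IF H2 and C8 THEN B]. ⇒ new: B.
[7] (i) [IF B THEN U4]. ⇒ new: U4.
Derived: L1 (round 2), B (round 6), P1 (round 1), W (round 2). N52 never appears in any round.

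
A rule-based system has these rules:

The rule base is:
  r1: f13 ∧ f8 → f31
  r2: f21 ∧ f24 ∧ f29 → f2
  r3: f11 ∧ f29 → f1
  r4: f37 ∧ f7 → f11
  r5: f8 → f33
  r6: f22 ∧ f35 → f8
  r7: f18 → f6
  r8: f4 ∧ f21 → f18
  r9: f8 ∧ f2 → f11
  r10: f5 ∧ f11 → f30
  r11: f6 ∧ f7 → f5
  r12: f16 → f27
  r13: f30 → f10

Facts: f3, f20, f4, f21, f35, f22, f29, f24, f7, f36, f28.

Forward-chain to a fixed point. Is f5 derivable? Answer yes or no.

yes

[1] r2 [f21 ∧ f24 ∧ f29 → f2]; r6 [f22 ∧ f35 → f8]; r8 [f4 ∧ f21 → f18]. ⇒ new: f2, f8, f18.
[2] r5 [f8 → f33]; r7 [f18 → f6]; r9 [f8 ∧ f2 → f11]. ⇒ new: f33, f6, f11.
[3] r3 [f11 ∧ f29 → f1]; r11 [f6 ∧ f7 → f5]. ⇒ new: f1, f5.
[4] r10 [f5 ∧ f11 → f30]. ⇒ new: f30.
[5] r13 [f30 → f10]. ⇒ new: f10.
f5 appears in round 3, so it is derivable.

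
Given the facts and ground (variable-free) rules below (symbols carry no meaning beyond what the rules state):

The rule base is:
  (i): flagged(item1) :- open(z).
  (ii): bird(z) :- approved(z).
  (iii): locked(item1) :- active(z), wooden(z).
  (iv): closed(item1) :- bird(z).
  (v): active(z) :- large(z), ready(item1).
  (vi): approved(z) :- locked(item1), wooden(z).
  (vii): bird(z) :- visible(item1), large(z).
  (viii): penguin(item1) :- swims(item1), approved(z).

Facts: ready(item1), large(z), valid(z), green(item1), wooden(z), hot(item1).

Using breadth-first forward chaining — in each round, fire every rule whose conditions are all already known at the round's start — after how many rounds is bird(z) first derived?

4

Round 1: (v) [active(z) :- large(z), ready(item1).]. Adds active(z).
Round 2: (iii) [locked(item1) :- active(z), wooden(z).]. Adds locked(item1).
Round 3: (vi) [approved(z) :- locked(item1), wooden(z).]. Adds approved(z).
Round 4: (ii) [bird(z) :- approved(z).]. Adds bird(z).
bird(z) first appears in round 4.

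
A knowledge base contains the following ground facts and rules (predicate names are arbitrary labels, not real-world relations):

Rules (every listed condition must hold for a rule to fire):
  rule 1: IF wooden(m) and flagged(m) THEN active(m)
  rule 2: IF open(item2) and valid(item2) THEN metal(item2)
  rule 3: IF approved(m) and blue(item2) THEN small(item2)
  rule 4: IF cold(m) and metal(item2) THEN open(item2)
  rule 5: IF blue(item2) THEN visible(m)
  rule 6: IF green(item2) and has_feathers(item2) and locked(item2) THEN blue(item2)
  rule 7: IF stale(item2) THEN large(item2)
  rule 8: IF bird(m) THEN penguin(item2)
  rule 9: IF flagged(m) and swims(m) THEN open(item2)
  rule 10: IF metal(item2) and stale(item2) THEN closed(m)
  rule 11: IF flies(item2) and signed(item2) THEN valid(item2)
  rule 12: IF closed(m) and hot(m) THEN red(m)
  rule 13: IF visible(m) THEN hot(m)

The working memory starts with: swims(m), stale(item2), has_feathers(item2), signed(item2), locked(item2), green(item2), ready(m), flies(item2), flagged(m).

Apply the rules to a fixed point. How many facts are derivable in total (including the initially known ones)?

Round 1 — rule 6, rule 7, rule 9, rule 11, derive blue(item2), large(item2), open(item2), valid(item2).
Round 2 — rule 2, rule 5, derive metal(item2), visible(m).
Round 3 — rule 10, rule 13, derive closed(m), hot(m).
Round 4 — rule 12, derive red(m).
Closure: {blue(item2), closed(m), flagged(m), flies(item2), green(item2), has_feathers(item2), hot(m), large(item2), locked(item2), metal(item2), open(item2), ready(m), red(m), signed(item2), stale(item2), swims(m), valid(item2), visible(m)} — 18 facts.

18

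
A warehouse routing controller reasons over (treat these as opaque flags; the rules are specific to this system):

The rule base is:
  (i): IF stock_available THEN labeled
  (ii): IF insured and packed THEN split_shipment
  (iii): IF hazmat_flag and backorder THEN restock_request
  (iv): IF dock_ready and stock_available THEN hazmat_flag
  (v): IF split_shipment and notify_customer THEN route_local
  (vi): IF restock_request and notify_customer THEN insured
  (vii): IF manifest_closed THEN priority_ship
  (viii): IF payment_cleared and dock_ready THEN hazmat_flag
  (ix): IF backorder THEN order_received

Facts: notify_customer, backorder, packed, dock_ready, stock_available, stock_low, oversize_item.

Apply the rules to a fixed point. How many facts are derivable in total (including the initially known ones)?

14

Round 1: (i) [IF stock_available THEN labeled]; (iv) [IF dock_ready and stock_available THEN hazmat_flag]; (ix) [IF backorder THEN order_received]. Adds labeled, hazmat_flag, order_received.
Round 2: (iii) [IF hazmat_flag and backorder THEN restock_request]. Adds restock_request.
Round 3: (vi) [IF restock_request and notify_customer THEN insured]. Adds insured.
Round 4: (ii) [IF insured and packed THEN split_shipment]. Adds split_shipment.
Round 5: (v) [IF split_shipment and notify_customer THEN route_local]. Adds route_local.
Closure: {backorder, dock_ready, hazmat_flag, insured, labeled, notify_customer, order_received, oversize_item, packed, restock_request, route_local, split_shipment, stock_available, stock_low} — 14 facts.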